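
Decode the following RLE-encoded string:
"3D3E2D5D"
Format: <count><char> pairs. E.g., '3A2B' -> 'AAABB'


Expanding each <count><char> pair:
  3D -> 'DDD'
  3E -> 'EEE'
  2D -> 'DD'
  5D -> 'DDDDD'

Decoded = DDDEEEDDDDDDD


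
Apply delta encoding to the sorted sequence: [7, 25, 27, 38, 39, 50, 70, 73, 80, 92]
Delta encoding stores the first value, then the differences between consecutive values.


First value: 7
Deltas:
  25 - 7 = 18
  27 - 25 = 2
  38 - 27 = 11
  39 - 38 = 1
  50 - 39 = 11
  70 - 50 = 20
  73 - 70 = 3
  80 - 73 = 7
  92 - 80 = 12


Delta encoded: [7, 18, 2, 11, 1, 11, 20, 3, 7, 12]


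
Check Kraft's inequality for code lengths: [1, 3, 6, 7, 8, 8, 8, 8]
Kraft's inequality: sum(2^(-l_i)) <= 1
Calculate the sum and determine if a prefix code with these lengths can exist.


Sum = 2^(-1) + 2^(-3) + 2^(-6) + 2^(-7) + 2^(-8) + 2^(-8) + 2^(-8) + 2^(-8)
    = 0.5 + 0.125 + 0.015625 + 0.0078125 + 0.00390625 + 0.00390625 + 0.00390625 + 0.00390625
    = 170/256 = 0.6640625
Since 0.6640625 <= 1, Kraft's inequality IS satisfied.
A prefix code with these lengths CAN exist.

Kraft sum = 0.6640625. Satisfied.


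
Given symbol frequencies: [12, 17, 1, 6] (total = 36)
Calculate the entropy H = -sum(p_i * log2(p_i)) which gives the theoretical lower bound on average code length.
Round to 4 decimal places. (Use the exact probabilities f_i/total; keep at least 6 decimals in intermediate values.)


Per-symbol terms -p_i * log2(p_i) with p_i = f_i/36:
  p = 12/36 = 0.333333: log2(p) = -1.584963, -p*log2(p) = 0.528321
  p = 17/36 = 0.472222: log2(p) = -1.082462, -p*log2(p) = 0.511163
  p = 1/36 = 0.027778: log2(p) = -5.169925, -p*log2(p) = 0.143609
  p = 6/36 = 0.166667: log2(p) = -2.584963, -p*log2(p) = 0.430827
H = 0.528321 + 0.511163 + 0.143609 + 0.430827 = 1.613920

H = 1.6139 bits/symbol


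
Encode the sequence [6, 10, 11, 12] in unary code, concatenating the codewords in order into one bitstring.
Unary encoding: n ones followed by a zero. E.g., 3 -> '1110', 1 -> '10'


Encode each number as n ones followed by a terminating 0:
  6 -> 1111110 (7 bits)
  10 -> 11111111110 (11 bits)
  11 -> 111111111110 (12 bits)
  12 -> 1111111111110 (13 bits)
Total length = 7 + 11 + 12 + 13 = 43 bits.

Unary([6, 10, 11, 12]) = 1111110111111111101111111111101111111111110 (43 bits)


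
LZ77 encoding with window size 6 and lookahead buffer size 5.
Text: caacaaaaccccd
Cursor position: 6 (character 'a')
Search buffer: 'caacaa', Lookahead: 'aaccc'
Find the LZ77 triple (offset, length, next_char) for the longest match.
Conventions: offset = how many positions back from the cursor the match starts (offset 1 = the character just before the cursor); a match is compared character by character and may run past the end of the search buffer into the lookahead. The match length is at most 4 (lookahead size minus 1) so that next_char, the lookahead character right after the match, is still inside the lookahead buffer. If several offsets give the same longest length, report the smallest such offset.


Try each offset into the search buffer:
  offset=1 (pos 5, char 'a'): match length 2
  offset=2 (pos 4, char 'a'): match length 2
  offset=3 (pos 3, char 'c'): match length 0
  offset=4 (pos 2, char 'a'): match length 1
  offset=5 (pos 1, char 'a'): match length 3
  offset=6 (pos 0, char 'c'): match length 0
Longest match has length 3 at offset 5.
next_char = character at position 6 + 3 = 9 -> 'c'

Best match: offset=5, length=3 (matching 'aac' starting at position 1)
LZ77 triple: (5, 3, 'c')


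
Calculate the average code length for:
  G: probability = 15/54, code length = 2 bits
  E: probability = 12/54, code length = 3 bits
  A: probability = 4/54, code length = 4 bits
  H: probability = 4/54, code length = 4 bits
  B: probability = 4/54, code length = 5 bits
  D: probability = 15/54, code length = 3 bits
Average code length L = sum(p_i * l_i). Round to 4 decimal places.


Weighted contributions p_i * l_i:
  G: (15/54) * 2 = 30/54
  E: (12/54) * 3 = 36/54
  A: (4/54) * 4 = 16/54
  H: (4/54) * 4 = 16/54
  B: (4/54) * 5 = 20/54
  D: (15/54) * 3 = 45/54
Sum = (30 + 36 + 16 + 16 + 20 + 45)/54 = 163/54

L = 163/54 = 3.0185 bits/symbol


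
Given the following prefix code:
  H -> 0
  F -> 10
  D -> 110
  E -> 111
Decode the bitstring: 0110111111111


Decoding step by step:
Bits 0 -> H
Bits 110 -> D
Bits 111 -> E
Bits 111 -> E
Bits 111 -> E


Decoded message: HDEEE


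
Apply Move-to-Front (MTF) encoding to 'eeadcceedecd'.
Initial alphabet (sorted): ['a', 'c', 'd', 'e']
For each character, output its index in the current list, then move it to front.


MTF encoding:
'e': index 3 in ['a', 'c', 'd', 'e'] -> ['e', 'a', 'c', 'd']
'e': index 0 in ['e', 'a', 'c', 'd'] -> ['e', 'a', 'c', 'd']
'a': index 1 in ['e', 'a', 'c', 'd'] -> ['a', 'e', 'c', 'd']
'd': index 3 in ['a', 'e', 'c', 'd'] -> ['d', 'a', 'e', 'c']
'c': index 3 in ['d', 'a', 'e', 'c'] -> ['c', 'd', 'a', 'e']
'c': index 0 in ['c', 'd', 'a', 'e'] -> ['c', 'd', 'a', 'e']
'e': index 3 in ['c', 'd', 'a', 'e'] -> ['e', 'c', 'd', 'a']
'e': index 0 in ['e', 'c', 'd', 'a'] -> ['e', 'c', 'd', 'a']
'd': index 2 in ['e', 'c', 'd', 'a'] -> ['d', 'e', 'c', 'a']
'e': index 1 in ['d', 'e', 'c', 'a'] -> ['e', 'd', 'c', 'a']
'c': index 2 in ['e', 'd', 'c', 'a'] -> ['c', 'e', 'd', 'a']
'd': index 2 in ['c', 'e', 'd', 'a'] -> ['d', 'c', 'e', 'a']


Output: [3, 0, 1, 3, 3, 0, 3, 0, 2, 1, 2, 2]


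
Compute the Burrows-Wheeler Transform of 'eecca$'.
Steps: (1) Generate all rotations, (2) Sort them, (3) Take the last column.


Rotations (sorted):
  0: $eecca -> last char: a
  1: a$eecc -> last char: c
  2: ca$eec -> last char: c
  3: cca$ee -> last char: e
  4: ecca$e -> last char: e
  5: eecca$ -> last char: $


BWT = accee$


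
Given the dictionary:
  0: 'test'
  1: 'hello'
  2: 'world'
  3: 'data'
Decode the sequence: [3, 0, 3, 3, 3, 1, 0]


Look up each index in the dictionary:
  3 -> 'data'
  0 -> 'test'
  3 -> 'data'
  3 -> 'data'
  3 -> 'data'
  1 -> 'hello'
  0 -> 'test'

Decoded: "data test data data data hello test"


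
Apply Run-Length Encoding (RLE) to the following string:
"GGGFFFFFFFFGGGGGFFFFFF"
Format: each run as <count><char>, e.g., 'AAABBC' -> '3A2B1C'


Scanning runs left to right:
  i=0: run of 'G' x 3 -> '3G'
  i=3: run of 'F' x 8 -> '8F'
  i=11: run of 'G' x 5 -> '5G'
  i=16: run of 'F' x 6 -> '6F'

RLE = 3G8F5G6F


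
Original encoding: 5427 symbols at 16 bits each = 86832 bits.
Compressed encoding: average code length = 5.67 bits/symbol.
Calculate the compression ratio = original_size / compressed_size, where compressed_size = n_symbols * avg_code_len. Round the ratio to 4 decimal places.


original_size = n_symbols * orig_bits = 5427 * 16 = 86832 bits
compressed_size = n_symbols * avg_code_len = 5427 * 5.67 = 30771.09 bits
ratio = original_size / compressed_size = 86832 / 30771.09 = 2.8219

Compression ratio = 2.8219


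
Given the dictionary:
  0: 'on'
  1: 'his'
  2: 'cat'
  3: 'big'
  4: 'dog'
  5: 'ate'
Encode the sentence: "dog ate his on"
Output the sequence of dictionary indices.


Look up each word in the dictionary:
  'dog' -> 4
  'ate' -> 5
  'his' -> 1
  'on' -> 0

Encoded: [4, 5, 1, 0]


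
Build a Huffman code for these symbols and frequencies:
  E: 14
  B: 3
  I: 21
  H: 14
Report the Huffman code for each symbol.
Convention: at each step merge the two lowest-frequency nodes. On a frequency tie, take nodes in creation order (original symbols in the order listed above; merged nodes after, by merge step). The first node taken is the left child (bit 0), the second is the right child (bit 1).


Huffman tree construction:
Step 1: Merge B(3) + E(14) = 17
Step 2: Merge H(14) + (B+E)(17) = 31
Step 3: Merge I(21) + (H+(B+E))(31) = 52
Read each symbol's code off the tree from the root (left child = 0, right child = 1).

Codes:
  E: 111 (length 3)
  B: 110 (length 3)
  I: 0 (length 1)
  H: 10 (length 2)
Average code length: 100/52 = 1.9231 bits/symbol


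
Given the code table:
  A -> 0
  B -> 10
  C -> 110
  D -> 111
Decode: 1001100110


Decoding:
10 -> B
0 -> A
110 -> C
0 -> A
110 -> C


Result: BACAC


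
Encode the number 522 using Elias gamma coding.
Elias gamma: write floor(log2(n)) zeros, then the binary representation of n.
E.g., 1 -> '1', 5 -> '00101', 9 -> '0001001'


num_bits = floor(log2(522)) + 1 = 10
leading_zeros = num_bits - 1 = 9
binary(522) = 1000001010

Elias gamma(522) = '000000000' + '1000001010' = 0000000001000001010 (19 bits)


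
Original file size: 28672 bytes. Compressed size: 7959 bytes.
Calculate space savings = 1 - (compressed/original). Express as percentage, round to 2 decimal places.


ratio = compressed/original = 7959/28672 = 0.277588
savings = 1 - ratio = 1 - 0.277588 = 0.722412
as a percentage: 0.722412 * 100 = 72.24%

Space savings = 1 - 7959/28672 = 72.24%


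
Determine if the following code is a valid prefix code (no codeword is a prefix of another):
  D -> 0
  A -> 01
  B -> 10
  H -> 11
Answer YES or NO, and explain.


Checking each pair (does one codeword prefix another?):
  D='0' vs A='01': prefix -- VIOLATION

NO -- this is NOT a valid prefix code. D (0) is a prefix of A (01).


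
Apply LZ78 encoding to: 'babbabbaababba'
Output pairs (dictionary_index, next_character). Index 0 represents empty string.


LZ78 encoding steps:
Dictionary: {0: ''}
Step 1: w='' (idx 0), next='b' -> output (0, 'b'), add 'b' as idx 1
Step 2: w='' (idx 0), next='a' -> output (0, 'a'), add 'a' as idx 2
Step 3: w='b' (idx 1), next='b' -> output (1, 'b'), add 'bb' as idx 3
Step 4: w='a' (idx 2), next='b' -> output (2, 'b'), add 'ab' as idx 4
Step 5: w='b' (idx 1), next='a' -> output (1, 'a'), add 'ba' as idx 5
Step 6: w='ab' (idx 4), next='a' -> output (4, 'a'), add 'aba' as idx 6
Step 7: w='bb' (idx 3), next='a' -> output (3, 'a'), add 'bba' as idx 7


Encoded: [(0, 'b'), (0, 'a'), (1, 'b'), (2, 'b'), (1, 'a'), (4, 'a'), (3, 'a')]


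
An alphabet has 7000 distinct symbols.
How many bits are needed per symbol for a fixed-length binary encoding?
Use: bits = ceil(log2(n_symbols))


log2(7000) = 12.7731
Bracket: 2^12 = 4096 < 7000 <= 2^13 = 8192
So ceil(log2(7000)) = 13

bits = ceil(log2(7000)) = ceil(12.7731) = 13 bits


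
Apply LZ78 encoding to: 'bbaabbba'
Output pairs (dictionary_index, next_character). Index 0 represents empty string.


LZ78 encoding steps:
Dictionary: {0: ''}
Step 1: w='' (idx 0), next='b' -> output (0, 'b'), add 'b' as idx 1
Step 2: w='b' (idx 1), next='a' -> output (1, 'a'), add 'ba' as idx 2
Step 3: w='' (idx 0), next='a' -> output (0, 'a'), add 'a' as idx 3
Step 4: w='b' (idx 1), next='b' -> output (1, 'b'), add 'bb' as idx 4
Step 5: w='ba' (idx 2), end of input -> output (2, '')


Encoded: [(0, 'b'), (1, 'a'), (0, 'a'), (1, 'b'), (2, '')]


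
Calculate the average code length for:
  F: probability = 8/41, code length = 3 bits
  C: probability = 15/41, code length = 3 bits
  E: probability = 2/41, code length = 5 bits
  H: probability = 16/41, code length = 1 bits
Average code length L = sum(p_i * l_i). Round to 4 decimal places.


Weighted contributions p_i * l_i:
  F: (8/41) * 3 = 24/41
  C: (15/41) * 3 = 45/41
  E: (2/41) * 5 = 10/41
  H: (16/41) * 1 = 16/41
Sum = (24 + 45 + 10 + 16)/41 = 95/41

L = 95/41 = 2.3171 bits/symbol


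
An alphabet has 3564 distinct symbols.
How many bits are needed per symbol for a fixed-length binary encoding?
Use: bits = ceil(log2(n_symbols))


log2(3564) = 11.7993
Bracket: 2^11 = 2048 < 3564 <= 2^12 = 4096
So ceil(log2(3564)) = 12

bits = ceil(log2(3564)) = ceil(11.7993) = 12 bits


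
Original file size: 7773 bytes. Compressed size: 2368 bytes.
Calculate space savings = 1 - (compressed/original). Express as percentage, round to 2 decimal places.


ratio = compressed/original = 2368/7773 = 0.304644
savings = 1 - ratio = 1 - 0.304644 = 0.695356
as a percentage: 0.695356 * 100 = 69.54%

Space savings = 1 - 2368/7773 = 69.54%


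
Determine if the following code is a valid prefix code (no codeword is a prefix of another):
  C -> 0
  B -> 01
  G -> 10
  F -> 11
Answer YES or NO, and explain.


Checking each pair (does one codeword prefix another?):
  C='0' vs B='01': prefix -- VIOLATION

NO -- this is NOT a valid prefix code. C (0) is a prefix of B (01).


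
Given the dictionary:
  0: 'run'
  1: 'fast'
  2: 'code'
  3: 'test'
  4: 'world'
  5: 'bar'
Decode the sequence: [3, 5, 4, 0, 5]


Look up each index in the dictionary:
  3 -> 'test'
  5 -> 'bar'
  4 -> 'world'
  0 -> 'run'
  5 -> 'bar'

Decoded: "test bar world run bar"


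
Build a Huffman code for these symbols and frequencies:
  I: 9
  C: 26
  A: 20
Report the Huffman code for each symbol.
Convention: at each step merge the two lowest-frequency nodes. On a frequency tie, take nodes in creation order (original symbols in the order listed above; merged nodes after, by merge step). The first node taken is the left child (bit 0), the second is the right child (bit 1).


Huffman tree construction:
Step 1: Merge I(9) + A(20) = 29
Step 2: Merge C(26) + (I+A)(29) = 55
Read each symbol's code off the tree from the root (left child = 0, right child = 1).

Codes:
  I: 10 (length 2)
  C: 0 (length 1)
  A: 11 (length 2)
Average code length: 84/55 = 1.5273 bits/symbol


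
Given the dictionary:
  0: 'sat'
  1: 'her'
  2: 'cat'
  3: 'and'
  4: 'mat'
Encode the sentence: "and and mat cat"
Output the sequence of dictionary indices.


Look up each word in the dictionary:
  'and' -> 3
  'and' -> 3
  'mat' -> 4
  'cat' -> 2

Encoded: [3, 3, 4, 2]


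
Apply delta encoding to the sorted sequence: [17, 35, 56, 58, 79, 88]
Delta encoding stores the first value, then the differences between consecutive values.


First value: 17
Deltas:
  35 - 17 = 18
  56 - 35 = 21
  58 - 56 = 2
  79 - 58 = 21
  88 - 79 = 9


Delta encoded: [17, 18, 21, 2, 21, 9]


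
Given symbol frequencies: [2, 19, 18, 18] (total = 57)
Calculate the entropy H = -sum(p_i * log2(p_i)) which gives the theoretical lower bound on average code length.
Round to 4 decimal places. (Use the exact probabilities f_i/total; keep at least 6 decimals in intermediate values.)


Per-symbol terms -p_i * log2(p_i) with p_i = f_i/57:
  p = 2/57 = 0.035088: log2(p) = -4.832890, -p*log2(p) = 0.169575
  p = 19/57 = 0.333333: log2(p) = -1.584963, -p*log2(p) = 0.528321
  p = 18/57 = 0.315789: log2(p) = -1.662965, -p*log2(p) = 0.525147
  p = 18/57 = 0.315789: log2(p) = -1.662965, -p*log2(p) = 0.525147
H = 0.169575 + 0.528321 + 0.525147 + 0.525147 = 1.748190

H = 1.7482 bits/symbol


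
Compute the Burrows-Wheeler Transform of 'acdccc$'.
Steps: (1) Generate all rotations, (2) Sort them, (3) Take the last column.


Rotations (sorted):
  0: $acdccc -> last char: c
  1: acdccc$ -> last char: $
  2: c$acdcc -> last char: c
  3: cc$acdc -> last char: c
  4: ccc$acd -> last char: d
  5: cdccc$a -> last char: a
  6: dccc$ac -> last char: c


BWT = c$ccdac


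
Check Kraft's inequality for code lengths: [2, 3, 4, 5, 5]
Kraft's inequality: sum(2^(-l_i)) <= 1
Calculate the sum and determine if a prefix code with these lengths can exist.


Sum = 2^(-2) + 2^(-3) + 2^(-4) + 2^(-5) + 2^(-5)
    = 0.25 + 0.125 + 0.0625 + 0.03125 + 0.03125
    = 16/32 = 0.5
Since 0.5 <= 1, Kraft's inequality IS satisfied.
A prefix code with these lengths CAN exist.

Kraft sum = 0.5. Satisfied.


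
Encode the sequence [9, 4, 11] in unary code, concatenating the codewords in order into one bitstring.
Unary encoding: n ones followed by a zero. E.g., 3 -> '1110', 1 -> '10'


Encode each number as n ones followed by a terminating 0:
  9 -> 1111111110 (10 bits)
  4 -> 11110 (5 bits)
  11 -> 111111111110 (12 bits)
Total length = 10 + 5 + 12 = 27 bits.

Unary([9, 4, 11]) = 111111111011110111111111110 (27 bits)


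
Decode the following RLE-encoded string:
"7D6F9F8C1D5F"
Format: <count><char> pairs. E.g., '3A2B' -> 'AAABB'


Expanding each <count><char> pair:
  7D -> 'DDDDDDD'
  6F -> 'FFFFFF'
  9F -> 'FFFFFFFFF'
  8C -> 'CCCCCCCC'
  1D -> 'D'
  5F -> 'FFFFF'

Decoded = DDDDDDDFFFFFFFFFFFFFFFCCCCCCCCDFFFFF


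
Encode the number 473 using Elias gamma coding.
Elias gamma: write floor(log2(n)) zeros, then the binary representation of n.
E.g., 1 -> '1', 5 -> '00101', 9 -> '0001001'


num_bits = floor(log2(473)) + 1 = 9
leading_zeros = num_bits - 1 = 8
binary(473) = 111011001

Elias gamma(473) = '00000000' + '111011001' = 00000000111011001 (17 bits)


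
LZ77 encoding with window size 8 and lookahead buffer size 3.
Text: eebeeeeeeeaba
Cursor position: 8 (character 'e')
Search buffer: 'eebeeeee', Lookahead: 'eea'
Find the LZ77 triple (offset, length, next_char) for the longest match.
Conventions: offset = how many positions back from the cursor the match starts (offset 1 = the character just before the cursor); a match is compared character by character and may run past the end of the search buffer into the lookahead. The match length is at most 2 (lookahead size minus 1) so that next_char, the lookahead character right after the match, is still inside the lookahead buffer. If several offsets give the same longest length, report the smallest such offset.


Try each offset into the search buffer:
  offset=1 (pos 7, char 'e'): match length 2
  offset=2 (pos 6, char 'e'): match length 2
  offset=3 (pos 5, char 'e'): match length 2
  offset=4 (pos 4, char 'e'): match length 2
  offset=5 (pos 3, char 'e'): match length 2
  offset=6 (pos 2, char 'b'): match length 0
  offset=7 (pos 1, char 'e'): match length 1
  offset=8 (pos 0, char 'e'): match length 2
Longest match has length 2, found at offsets 1, 2, 3, 4, 5, 8; take the smallest, offset 1.
next_char = character at position 8 + 2 = 10 -> 'a'

Best match: offset=1, length=2 (matching 'ee' starting at position 7)
LZ77 triple: (1, 2, 'a')


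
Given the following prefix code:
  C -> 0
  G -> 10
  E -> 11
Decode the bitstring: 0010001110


Decoding step by step:
Bits 0 -> C
Bits 0 -> C
Bits 10 -> G
Bits 0 -> C
Bits 0 -> C
Bits 11 -> E
Bits 10 -> G


Decoded message: CCGCCEG


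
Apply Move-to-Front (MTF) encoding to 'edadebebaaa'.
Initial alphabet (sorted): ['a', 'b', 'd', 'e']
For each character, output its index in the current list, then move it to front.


MTF encoding:
'e': index 3 in ['a', 'b', 'd', 'e'] -> ['e', 'a', 'b', 'd']
'd': index 3 in ['e', 'a', 'b', 'd'] -> ['d', 'e', 'a', 'b']
'a': index 2 in ['d', 'e', 'a', 'b'] -> ['a', 'd', 'e', 'b']
'd': index 1 in ['a', 'd', 'e', 'b'] -> ['d', 'a', 'e', 'b']
'e': index 2 in ['d', 'a', 'e', 'b'] -> ['e', 'd', 'a', 'b']
'b': index 3 in ['e', 'd', 'a', 'b'] -> ['b', 'e', 'd', 'a']
'e': index 1 in ['b', 'e', 'd', 'a'] -> ['e', 'b', 'd', 'a']
'b': index 1 in ['e', 'b', 'd', 'a'] -> ['b', 'e', 'd', 'a']
'a': index 3 in ['b', 'e', 'd', 'a'] -> ['a', 'b', 'e', 'd']
'a': index 0 in ['a', 'b', 'e', 'd'] -> ['a', 'b', 'e', 'd']
'a': index 0 in ['a', 'b', 'e', 'd'] -> ['a', 'b', 'e', 'd']


Output: [3, 3, 2, 1, 2, 3, 1, 1, 3, 0, 0]


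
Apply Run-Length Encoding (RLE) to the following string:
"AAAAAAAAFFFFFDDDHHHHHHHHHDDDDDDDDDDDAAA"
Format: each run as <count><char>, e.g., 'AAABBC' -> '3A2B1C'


Scanning runs left to right:
  i=0: run of 'A' x 8 -> '8A'
  i=8: run of 'F' x 5 -> '5F'
  i=13: run of 'D' x 3 -> '3D'
  i=16: run of 'H' x 9 -> '9H'
  i=25: run of 'D' x 11 -> '11D'
  i=36: run of 'A' x 3 -> '3A'

RLE = 8A5F3D9H11D3A


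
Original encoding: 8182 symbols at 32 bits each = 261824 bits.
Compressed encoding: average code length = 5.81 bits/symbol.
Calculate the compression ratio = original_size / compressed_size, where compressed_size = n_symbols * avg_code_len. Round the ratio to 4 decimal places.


original_size = n_symbols * orig_bits = 8182 * 32 = 261824 bits
compressed_size = n_symbols * avg_code_len = 8182 * 5.81 = 47537.42 bits
ratio = original_size / compressed_size = 261824 / 47537.42 = 5.5077

Compression ratio = 5.5077


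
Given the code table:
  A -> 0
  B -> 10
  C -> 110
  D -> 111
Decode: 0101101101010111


Decoding:
0 -> A
10 -> B
110 -> C
110 -> C
10 -> B
10 -> B
111 -> D


Result: ABCCBBD


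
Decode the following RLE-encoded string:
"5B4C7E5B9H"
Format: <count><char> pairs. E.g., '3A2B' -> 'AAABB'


Expanding each <count><char> pair:
  5B -> 'BBBBB'
  4C -> 'CCCC'
  7E -> 'EEEEEEE'
  5B -> 'BBBBB'
  9H -> 'HHHHHHHHH'

Decoded = BBBBBCCCCEEEEEEEBBBBBHHHHHHHHH


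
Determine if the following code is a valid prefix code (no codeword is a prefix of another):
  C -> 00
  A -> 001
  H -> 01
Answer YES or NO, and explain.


Checking each pair (does one codeword prefix another?):
  C='00' vs A='001': prefix -- VIOLATION

NO -- this is NOT a valid prefix code. C (00) is a prefix of A (001).


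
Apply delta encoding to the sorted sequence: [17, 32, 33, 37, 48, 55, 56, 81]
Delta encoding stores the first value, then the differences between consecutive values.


First value: 17
Deltas:
  32 - 17 = 15
  33 - 32 = 1
  37 - 33 = 4
  48 - 37 = 11
  55 - 48 = 7
  56 - 55 = 1
  81 - 56 = 25


Delta encoded: [17, 15, 1, 4, 11, 7, 1, 25]


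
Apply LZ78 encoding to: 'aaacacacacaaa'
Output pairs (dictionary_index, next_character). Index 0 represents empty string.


LZ78 encoding steps:
Dictionary: {0: ''}
Step 1: w='' (idx 0), next='a' -> output (0, 'a'), add 'a' as idx 1
Step 2: w='a' (idx 1), next='a' -> output (1, 'a'), add 'aa' as idx 2
Step 3: w='' (idx 0), next='c' -> output (0, 'c'), add 'c' as idx 3
Step 4: w='a' (idx 1), next='c' -> output (1, 'c'), add 'ac' as idx 4
Step 5: w='ac' (idx 4), next='a' -> output (4, 'a'), add 'aca' as idx 5
Step 6: w='c' (idx 3), next='a' -> output (3, 'a'), add 'ca' as idx 6
Step 7: w='aa' (idx 2), end of input -> output (2, '')


Encoded: [(0, 'a'), (1, 'a'), (0, 'c'), (1, 'c'), (4, 'a'), (3, 'a'), (2, '')]


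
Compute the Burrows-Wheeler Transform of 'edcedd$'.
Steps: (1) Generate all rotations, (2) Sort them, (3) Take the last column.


Rotations (sorted):
  0: $edcedd -> last char: d
  1: cedd$ed -> last char: d
  2: d$edced -> last char: d
  3: dcedd$e -> last char: e
  4: dd$edce -> last char: e
  5: edcedd$ -> last char: $
  6: edd$edc -> last char: c


BWT = dddee$c


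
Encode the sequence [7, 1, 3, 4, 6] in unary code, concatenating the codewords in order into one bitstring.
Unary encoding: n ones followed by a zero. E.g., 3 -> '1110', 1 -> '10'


Encode each number as n ones followed by a terminating 0:
  7 -> 11111110 (8 bits)
  1 -> 10 (2 bits)
  3 -> 1110 (4 bits)
  4 -> 11110 (5 bits)
  6 -> 1111110 (7 bits)
Total length = 8 + 2 + 4 + 5 + 7 = 26 bits.

Unary([7, 1, 3, 4, 6]) = 11111110101110111101111110 (26 bits)


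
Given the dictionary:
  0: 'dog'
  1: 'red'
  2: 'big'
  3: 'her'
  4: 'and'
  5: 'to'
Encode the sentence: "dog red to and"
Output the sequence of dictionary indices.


Look up each word in the dictionary:
  'dog' -> 0
  'red' -> 1
  'to' -> 5
  'and' -> 4

Encoded: [0, 1, 5, 4]


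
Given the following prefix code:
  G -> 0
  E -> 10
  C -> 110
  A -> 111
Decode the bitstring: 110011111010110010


Decoding step by step:
Bits 110 -> C
Bits 0 -> G
Bits 111 -> A
Bits 110 -> C
Bits 10 -> E
Bits 110 -> C
Bits 0 -> G
Bits 10 -> E


Decoded message: CGACECGE


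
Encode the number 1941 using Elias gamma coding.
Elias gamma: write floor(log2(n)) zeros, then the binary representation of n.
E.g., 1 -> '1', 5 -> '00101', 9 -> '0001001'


num_bits = floor(log2(1941)) + 1 = 11
leading_zeros = num_bits - 1 = 10
binary(1941) = 11110010101

Elias gamma(1941) = '0000000000' + '11110010101' = 000000000011110010101 (21 bits)


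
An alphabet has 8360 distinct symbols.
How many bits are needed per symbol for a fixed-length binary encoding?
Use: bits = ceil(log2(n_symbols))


log2(8360) = 13.0293
Bracket: 2^13 = 8192 < 8360 <= 2^14 = 16384
So ceil(log2(8360)) = 14

bits = ceil(log2(8360)) = ceil(13.0293) = 14 bits


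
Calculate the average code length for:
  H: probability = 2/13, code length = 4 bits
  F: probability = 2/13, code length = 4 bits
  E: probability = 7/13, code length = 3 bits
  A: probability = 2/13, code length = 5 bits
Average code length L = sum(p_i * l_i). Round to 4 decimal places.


Weighted contributions p_i * l_i:
  H: (2/13) * 4 = 8/13
  F: (2/13) * 4 = 8/13
  E: (7/13) * 3 = 21/13
  A: (2/13) * 5 = 10/13
Sum = (8 + 8 + 21 + 10)/13 = 47/13

L = 47/13 = 3.6154 bits/symbol


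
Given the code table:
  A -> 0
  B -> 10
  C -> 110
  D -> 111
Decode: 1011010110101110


Decoding:
10 -> B
110 -> C
10 -> B
110 -> C
10 -> B
111 -> D
0 -> A


Result: BCBCBDA


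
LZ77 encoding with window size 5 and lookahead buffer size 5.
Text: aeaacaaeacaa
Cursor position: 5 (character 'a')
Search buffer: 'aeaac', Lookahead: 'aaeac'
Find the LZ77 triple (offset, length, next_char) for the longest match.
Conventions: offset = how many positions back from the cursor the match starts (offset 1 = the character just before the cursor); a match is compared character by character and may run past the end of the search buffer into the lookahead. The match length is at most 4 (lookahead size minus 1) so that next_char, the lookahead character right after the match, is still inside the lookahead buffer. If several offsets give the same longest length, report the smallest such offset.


Try each offset into the search buffer:
  offset=1 (pos 4, char 'c'): match length 0
  offset=2 (pos 3, char 'a'): match length 1
  offset=3 (pos 2, char 'a'): match length 2
  offset=4 (pos 1, char 'e'): match length 0
  offset=5 (pos 0, char 'a'): match length 1
Longest match has length 2 at offset 3.
next_char = character at position 5 + 2 = 7 -> 'e'

Best match: offset=3, length=2 (matching 'aa' starting at position 2)
LZ77 triple: (3, 2, 'e')


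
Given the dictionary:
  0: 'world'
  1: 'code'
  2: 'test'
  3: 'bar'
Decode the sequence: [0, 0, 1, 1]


Look up each index in the dictionary:
  0 -> 'world'
  0 -> 'world'
  1 -> 'code'
  1 -> 'code'

Decoded: "world world code code"


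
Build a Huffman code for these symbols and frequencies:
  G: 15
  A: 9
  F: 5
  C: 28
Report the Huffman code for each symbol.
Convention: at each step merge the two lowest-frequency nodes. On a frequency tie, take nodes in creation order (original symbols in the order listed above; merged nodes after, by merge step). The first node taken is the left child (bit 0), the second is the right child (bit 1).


Huffman tree construction:
Step 1: Merge F(5) + A(9) = 14
Step 2: Merge (F+A)(14) + G(15) = 29
Step 3: Merge C(28) + ((F+A)+G)(29) = 57
Read each symbol's code off the tree from the root (left child = 0, right child = 1).

Codes:
  G: 11 (length 2)
  A: 101 (length 3)
  F: 100 (length 3)
  C: 0 (length 1)
Average code length: 100/57 = 1.7544 bits/symbol


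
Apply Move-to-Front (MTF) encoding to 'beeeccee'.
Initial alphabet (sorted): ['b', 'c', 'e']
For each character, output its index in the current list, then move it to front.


MTF encoding:
'b': index 0 in ['b', 'c', 'e'] -> ['b', 'c', 'e']
'e': index 2 in ['b', 'c', 'e'] -> ['e', 'b', 'c']
'e': index 0 in ['e', 'b', 'c'] -> ['e', 'b', 'c']
'e': index 0 in ['e', 'b', 'c'] -> ['e', 'b', 'c']
'c': index 2 in ['e', 'b', 'c'] -> ['c', 'e', 'b']
'c': index 0 in ['c', 'e', 'b'] -> ['c', 'e', 'b']
'e': index 1 in ['c', 'e', 'b'] -> ['e', 'c', 'b']
'e': index 0 in ['e', 'c', 'b'] -> ['e', 'c', 'b']


Output: [0, 2, 0, 0, 2, 0, 1, 0]


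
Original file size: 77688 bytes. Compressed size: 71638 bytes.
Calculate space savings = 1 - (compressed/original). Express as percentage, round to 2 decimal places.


ratio = compressed/original = 71638/77688 = 0.922124
savings = 1 - ratio = 1 - 0.922124 = 0.077876
as a percentage: 0.077876 * 100 = 7.79%

Space savings = 1 - 71638/77688 = 7.79%


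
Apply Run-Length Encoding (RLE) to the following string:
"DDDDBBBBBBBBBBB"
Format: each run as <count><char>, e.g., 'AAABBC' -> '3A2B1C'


Scanning runs left to right:
  i=0: run of 'D' x 4 -> '4D'
  i=4: run of 'B' x 11 -> '11B'

RLE = 4D11B


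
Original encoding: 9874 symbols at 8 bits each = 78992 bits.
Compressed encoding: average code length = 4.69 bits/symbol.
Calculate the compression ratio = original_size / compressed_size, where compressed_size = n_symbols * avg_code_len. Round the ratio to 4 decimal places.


original_size = n_symbols * orig_bits = 9874 * 8 = 78992 bits
compressed_size = n_symbols * avg_code_len = 9874 * 4.69 = 46309.06 bits
ratio = original_size / compressed_size = 78992 / 46309.06 = 1.7058

Compression ratio = 1.7058


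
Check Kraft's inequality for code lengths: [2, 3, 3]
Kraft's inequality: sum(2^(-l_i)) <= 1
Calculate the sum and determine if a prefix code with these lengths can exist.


Sum = 2^(-2) + 2^(-3) + 2^(-3)
    = 0.25 + 0.125 + 0.125
    = 4/8 = 0.5
Since 0.5 <= 1, Kraft's inequality IS satisfied.
A prefix code with these lengths CAN exist.

Kraft sum = 0.5. Satisfied.


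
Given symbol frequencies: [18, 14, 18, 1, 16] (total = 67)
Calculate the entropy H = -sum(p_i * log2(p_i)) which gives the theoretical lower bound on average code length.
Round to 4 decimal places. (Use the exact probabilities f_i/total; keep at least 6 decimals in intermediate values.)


Per-symbol terms -p_i * log2(p_i) with p_i = f_i/67:
  p = 18/67 = 0.268657: log2(p) = -1.896164, -p*log2(p) = 0.509417
  p = 14/67 = 0.208955: log2(p) = -2.258734, -p*log2(p) = 0.471974
  p = 18/67 = 0.268657: log2(p) = -1.896164, -p*log2(p) = 0.509417
  p = 1/67 = 0.014925: log2(p) = -6.066089, -p*log2(p) = 0.090539
  p = 16/67 = 0.238806: log2(p) = -2.066089, -p*log2(p) = 0.493394
H = 0.509417 + 0.471974 + 0.509417 + 0.090539 + 0.493394 = 2.074741

H = 2.0747 bits/symbol


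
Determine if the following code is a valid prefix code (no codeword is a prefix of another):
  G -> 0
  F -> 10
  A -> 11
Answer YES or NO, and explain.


Checking each pair (does one codeword prefix another?):
  G='0' vs F='10': no prefix
  G='0' vs A='11': no prefix
  F='10' vs G='0': no prefix
  F='10' vs A='11': no prefix
  A='11' vs G='0': no prefix
  A='11' vs F='10': no prefix
No violation found over all pairs.

YES -- this is a valid prefix code. No codeword is a prefix of any other codeword.


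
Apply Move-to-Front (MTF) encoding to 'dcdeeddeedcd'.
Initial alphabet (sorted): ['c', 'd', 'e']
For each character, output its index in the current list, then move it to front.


MTF encoding:
'd': index 1 in ['c', 'd', 'e'] -> ['d', 'c', 'e']
'c': index 1 in ['d', 'c', 'e'] -> ['c', 'd', 'e']
'd': index 1 in ['c', 'd', 'e'] -> ['d', 'c', 'e']
'e': index 2 in ['d', 'c', 'e'] -> ['e', 'd', 'c']
'e': index 0 in ['e', 'd', 'c'] -> ['e', 'd', 'c']
'd': index 1 in ['e', 'd', 'c'] -> ['d', 'e', 'c']
'd': index 0 in ['d', 'e', 'c'] -> ['d', 'e', 'c']
'e': index 1 in ['d', 'e', 'c'] -> ['e', 'd', 'c']
'e': index 0 in ['e', 'd', 'c'] -> ['e', 'd', 'c']
'd': index 1 in ['e', 'd', 'c'] -> ['d', 'e', 'c']
'c': index 2 in ['d', 'e', 'c'] -> ['c', 'd', 'e']
'd': index 1 in ['c', 'd', 'e'] -> ['d', 'c', 'e']


Output: [1, 1, 1, 2, 0, 1, 0, 1, 0, 1, 2, 1]


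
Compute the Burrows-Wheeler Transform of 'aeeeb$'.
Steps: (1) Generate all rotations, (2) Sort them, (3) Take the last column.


Rotations (sorted):
  0: $aeeeb -> last char: b
  1: aeeeb$ -> last char: $
  2: b$aeee -> last char: e
  3: eb$aee -> last char: e
  4: eeb$ae -> last char: e
  5: eeeb$a -> last char: a


BWT = b$eeea


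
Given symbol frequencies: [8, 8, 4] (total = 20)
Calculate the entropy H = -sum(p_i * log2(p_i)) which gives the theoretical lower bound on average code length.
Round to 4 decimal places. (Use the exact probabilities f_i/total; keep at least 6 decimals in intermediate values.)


Per-symbol terms -p_i * log2(p_i) with p_i = f_i/20:
  p = 8/20 = 0.400000: log2(p) = -1.321928, -p*log2(p) = 0.528771
  p = 8/20 = 0.400000: log2(p) = -1.321928, -p*log2(p) = 0.528771
  p = 4/20 = 0.200000: log2(p) = -2.321928, -p*log2(p) = 0.464386
H = 0.528771 + 0.528771 + 0.464386 = 1.521928

H = 1.5219 bits/symbol


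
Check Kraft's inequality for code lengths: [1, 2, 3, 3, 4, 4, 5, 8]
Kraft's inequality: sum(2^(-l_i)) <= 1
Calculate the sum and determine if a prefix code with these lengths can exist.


Sum = 2^(-1) + 2^(-2) + 2^(-3) + 2^(-3) + 2^(-4) + 2^(-4) + 2^(-5) + 2^(-8)
    = 0.5 + 0.25 + 0.125 + 0.125 + 0.0625 + 0.0625 + 0.03125 + 0.00390625
    = 297/256 = 1.16015625
Since 1.16015625 > 1, Kraft's inequality is NOT satisfied.
A prefix code with these lengths CANNOT exist.

Kraft sum = 1.16015625. Not satisfied.


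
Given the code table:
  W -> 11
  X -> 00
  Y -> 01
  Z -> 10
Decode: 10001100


Decoding:
10 -> Z
00 -> X
11 -> W
00 -> X


Result: ZXWX


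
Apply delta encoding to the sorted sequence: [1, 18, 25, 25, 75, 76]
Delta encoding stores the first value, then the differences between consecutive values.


First value: 1
Deltas:
  18 - 1 = 17
  25 - 18 = 7
  25 - 25 = 0
  75 - 25 = 50
  76 - 75 = 1


Delta encoded: [1, 17, 7, 0, 50, 1]


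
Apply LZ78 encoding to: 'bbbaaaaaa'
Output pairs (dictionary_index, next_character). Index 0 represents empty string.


LZ78 encoding steps:
Dictionary: {0: ''}
Step 1: w='' (idx 0), next='b' -> output (0, 'b'), add 'b' as idx 1
Step 2: w='b' (idx 1), next='b' -> output (1, 'b'), add 'bb' as idx 2
Step 3: w='' (idx 0), next='a' -> output (0, 'a'), add 'a' as idx 3
Step 4: w='a' (idx 3), next='a' -> output (3, 'a'), add 'aa' as idx 4
Step 5: w='aa' (idx 4), next='a' -> output (4, 'a'), add 'aaa' as idx 5


Encoded: [(0, 'b'), (1, 'b'), (0, 'a'), (3, 'a'), (4, 'a')]


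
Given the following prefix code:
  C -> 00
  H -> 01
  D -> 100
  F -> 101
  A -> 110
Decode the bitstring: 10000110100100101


Decoding step by step:
Bits 100 -> D
Bits 00 -> C
Bits 110 -> A
Bits 100 -> D
Bits 100 -> D
Bits 101 -> F


Decoded message: DCADDF


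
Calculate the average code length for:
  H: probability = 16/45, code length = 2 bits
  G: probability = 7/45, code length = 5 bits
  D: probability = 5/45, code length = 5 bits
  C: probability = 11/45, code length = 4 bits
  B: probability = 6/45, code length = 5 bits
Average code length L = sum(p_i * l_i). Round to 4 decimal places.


Weighted contributions p_i * l_i:
  H: (16/45) * 2 = 32/45
  G: (7/45) * 5 = 35/45
  D: (5/45) * 5 = 25/45
  C: (11/45) * 4 = 44/45
  B: (6/45) * 5 = 30/45
Sum = (32 + 35 + 25 + 44 + 30)/45 = 166/45

L = 166/45 = 3.6889 bits/symbol


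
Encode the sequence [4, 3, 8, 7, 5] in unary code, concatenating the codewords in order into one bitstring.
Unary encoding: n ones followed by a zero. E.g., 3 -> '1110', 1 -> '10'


Encode each number as n ones followed by a terminating 0:
  4 -> 11110 (5 bits)
  3 -> 1110 (4 bits)
  8 -> 111111110 (9 bits)
  7 -> 11111110 (8 bits)
  5 -> 111110 (6 bits)
Total length = 5 + 4 + 9 + 8 + 6 = 32 bits.

Unary([4, 3, 8, 7, 5]) = 11110111011111111011111110111110 (32 bits)


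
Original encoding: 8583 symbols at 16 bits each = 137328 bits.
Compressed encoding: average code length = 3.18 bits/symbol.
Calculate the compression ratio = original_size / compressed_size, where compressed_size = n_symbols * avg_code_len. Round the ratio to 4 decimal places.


original_size = n_symbols * orig_bits = 8583 * 16 = 137328 bits
compressed_size = n_symbols * avg_code_len = 8583 * 3.18 = 27293.94 bits
ratio = original_size / compressed_size = 137328 / 27293.94 = 5.0314

Compression ratio = 5.0314


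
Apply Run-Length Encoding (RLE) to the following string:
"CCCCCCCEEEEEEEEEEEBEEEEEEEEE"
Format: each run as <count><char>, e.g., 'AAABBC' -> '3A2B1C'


Scanning runs left to right:
  i=0: run of 'C' x 7 -> '7C'
  i=7: run of 'E' x 11 -> '11E'
  i=18: run of 'B' x 1 -> '1B'
  i=19: run of 'E' x 9 -> '9E'

RLE = 7C11E1B9E


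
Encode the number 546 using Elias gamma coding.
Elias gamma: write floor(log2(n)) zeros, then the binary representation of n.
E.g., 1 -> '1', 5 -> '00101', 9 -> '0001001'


num_bits = floor(log2(546)) + 1 = 10
leading_zeros = num_bits - 1 = 9
binary(546) = 1000100010

Elias gamma(546) = '000000000' + '1000100010' = 0000000001000100010 (19 bits)


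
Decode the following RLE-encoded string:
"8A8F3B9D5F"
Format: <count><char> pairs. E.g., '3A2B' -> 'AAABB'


Expanding each <count><char> pair:
  8A -> 'AAAAAAAA'
  8F -> 'FFFFFFFF'
  3B -> 'BBB'
  9D -> 'DDDDDDDDD'
  5F -> 'FFFFF'

Decoded = AAAAAAAAFFFFFFFFBBBDDDDDDDDDFFFFF


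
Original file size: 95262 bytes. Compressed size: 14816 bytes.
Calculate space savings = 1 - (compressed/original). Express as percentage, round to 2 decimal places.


ratio = compressed/original = 14816/95262 = 0.155529
savings = 1 - ratio = 1 - 0.155529 = 0.844471
as a percentage: 0.844471 * 100 = 84.45%

Space savings = 1 - 14816/95262 = 84.45%


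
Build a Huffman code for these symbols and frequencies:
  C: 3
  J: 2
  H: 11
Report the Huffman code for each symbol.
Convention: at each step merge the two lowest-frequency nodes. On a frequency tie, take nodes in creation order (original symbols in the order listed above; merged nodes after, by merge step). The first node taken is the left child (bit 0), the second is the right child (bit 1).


Huffman tree construction:
Step 1: Merge J(2) + C(3) = 5
Step 2: Merge (J+C)(5) + H(11) = 16
Read each symbol's code off the tree from the root (left child = 0, right child = 1).

Codes:
  C: 01 (length 2)
  J: 00 (length 2)
  H: 1 (length 1)
Average code length: 21/16 = 1.3125 bits/symbol


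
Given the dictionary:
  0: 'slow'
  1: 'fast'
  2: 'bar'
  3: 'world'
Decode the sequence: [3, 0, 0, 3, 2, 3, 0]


Look up each index in the dictionary:
  3 -> 'world'
  0 -> 'slow'
  0 -> 'slow'
  3 -> 'world'
  2 -> 'bar'
  3 -> 'world'
  0 -> 'slow'

Decoded: "world slow slow world bar world slow"


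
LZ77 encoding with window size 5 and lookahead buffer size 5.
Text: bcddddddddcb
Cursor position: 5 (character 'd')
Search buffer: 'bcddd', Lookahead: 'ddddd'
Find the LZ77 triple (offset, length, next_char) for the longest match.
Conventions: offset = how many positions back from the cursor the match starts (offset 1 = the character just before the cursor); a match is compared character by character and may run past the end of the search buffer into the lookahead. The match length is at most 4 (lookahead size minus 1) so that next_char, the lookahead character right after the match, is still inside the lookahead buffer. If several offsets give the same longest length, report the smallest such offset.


Try each offset into the search buffer:
  offset=1 (pos 4, char 'd'): match length 4
  offset=2 (pos 3, char 'd'): match length 4
  offset=3 (pos 2, char 'd'): match length 4
  offset=4 (pos 1, char 'c'): match length 0
  offset=5 (pos 0, char 'b'): match length 0
Longest match has length 4, found at offsets 1, 2, 3; take the smallest, offset 1.
next_char = character at position 5 + 4 = 9 -> 'd'

Best match: offset=1, length=4 (matching 'dddd' starting at position 4)
LZ77 triple: (1, 4, 'd')


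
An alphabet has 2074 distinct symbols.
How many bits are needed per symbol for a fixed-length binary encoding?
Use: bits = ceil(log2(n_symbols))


log2(2074) = 11.0182
Bracket: 2^11 = 2048 < 2074 <= 2^12 = 4096
So ceil(log2(2074)) = 12

bits = ceil(log2(2074)) = ceil(11.0182) = 12 bits


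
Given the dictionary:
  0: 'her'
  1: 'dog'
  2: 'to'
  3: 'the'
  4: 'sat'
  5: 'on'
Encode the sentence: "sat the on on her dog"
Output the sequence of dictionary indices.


Look up each word in the dictionary:
  'sat' -> 4
  'the' -> 3
  'on' -> 5
  'on' -> 5
  'her' -> 0
  'dog' -> 1

Encoded: [4, 3, 5, 5, 0, 1]


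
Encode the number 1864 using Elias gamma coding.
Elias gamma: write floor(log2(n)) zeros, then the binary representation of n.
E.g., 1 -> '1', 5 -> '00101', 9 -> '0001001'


num_bits = floor(log2(1864)) + 1 = 11
leading_zeros = num_bits - 1 = 10
binary(1864) = 11101001000

Elias gamma(1864) = '0000000000' + '11101001000' = 000000000011101001000 (21 bits)


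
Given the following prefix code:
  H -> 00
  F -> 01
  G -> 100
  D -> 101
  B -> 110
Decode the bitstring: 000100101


Decoding step by step:
Bits 00 -> H
Bits 01 -> F
Bits 00 -> H
Bits 101 -> D


Decoded message: HFHD


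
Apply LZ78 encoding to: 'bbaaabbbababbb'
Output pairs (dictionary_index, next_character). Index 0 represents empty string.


LZ78 encoding steps:
Dictionary: {0: ''}
Step 1: w='' (idx 0), next='b' -> output (0, 'b'), add 'b' as idx 1
Step 2: w='b' (idx 1), next='a' -> output (1, 'a'), add 'ba' as idx 2
Step 3: w='' (idx 0), next='a' -> output (0, 'a'), add 'a' as idx 3
Step 4: w='a' (idx 3), next='b' -> output (3, 'b'), add 'ab' as idx 4
Step 5: w='b' (idx 1), next='b' -> output (1, 'b'), add 'bb' as idx 5
Step 6: w='ab' (idx 4), next='a' -> output (4, 'a'), add 'aba' as idx 6
Step 7: w='bb' (idx 5), next='b' -> output (5, 'b'), add 'bbb' as idx 7


Encoded: [(0, 'b'), (1, 'a'), (0, 'a'), (3, 'b'), (1, 'b'), (4, 'a'), (5, 'b')]
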